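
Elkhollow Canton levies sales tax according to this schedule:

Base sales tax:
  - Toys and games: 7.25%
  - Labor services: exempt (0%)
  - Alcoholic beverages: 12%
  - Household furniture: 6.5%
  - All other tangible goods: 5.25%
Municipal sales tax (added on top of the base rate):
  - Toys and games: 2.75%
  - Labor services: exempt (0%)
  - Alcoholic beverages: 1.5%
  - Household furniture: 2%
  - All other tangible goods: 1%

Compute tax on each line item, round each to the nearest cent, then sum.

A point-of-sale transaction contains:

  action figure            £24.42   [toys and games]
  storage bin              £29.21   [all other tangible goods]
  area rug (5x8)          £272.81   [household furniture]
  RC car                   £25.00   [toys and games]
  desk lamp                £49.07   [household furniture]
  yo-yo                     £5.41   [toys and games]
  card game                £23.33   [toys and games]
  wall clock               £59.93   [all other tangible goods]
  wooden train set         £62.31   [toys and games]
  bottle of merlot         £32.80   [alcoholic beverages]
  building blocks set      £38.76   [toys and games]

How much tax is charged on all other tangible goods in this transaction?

£5.58

Storage bin £29.21: all other tangible goods → 5.25% + 1% municipal = 6.25% → £1.83
Wall clock £59.93: all other tangible goods → 5.25% + 1% municipal = 6.25% → £3.75
Tax on all other tangible goods = £1.83 + £3.75 = £5.58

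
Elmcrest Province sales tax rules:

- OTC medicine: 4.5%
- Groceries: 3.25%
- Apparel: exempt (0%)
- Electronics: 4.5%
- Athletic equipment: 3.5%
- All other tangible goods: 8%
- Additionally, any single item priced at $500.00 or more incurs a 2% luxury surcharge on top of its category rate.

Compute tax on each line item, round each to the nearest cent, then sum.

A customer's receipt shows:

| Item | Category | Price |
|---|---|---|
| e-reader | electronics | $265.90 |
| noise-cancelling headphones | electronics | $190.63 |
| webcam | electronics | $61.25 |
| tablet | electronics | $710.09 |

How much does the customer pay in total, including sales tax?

E-reader $265.90: electronics → 4.5% → $11.97
Noise-cancelling headphones $190.63: electronics → 4.5% → $8.58
Webcam $61.25: electronics → 4.5% → $2.76
Tablet $710.09: electronics → 4.5% + 2% surcharge = 6.5% → $46.16
Subtotal = $1227.87; tax = $69.47; total due = $1297.34

$1297.34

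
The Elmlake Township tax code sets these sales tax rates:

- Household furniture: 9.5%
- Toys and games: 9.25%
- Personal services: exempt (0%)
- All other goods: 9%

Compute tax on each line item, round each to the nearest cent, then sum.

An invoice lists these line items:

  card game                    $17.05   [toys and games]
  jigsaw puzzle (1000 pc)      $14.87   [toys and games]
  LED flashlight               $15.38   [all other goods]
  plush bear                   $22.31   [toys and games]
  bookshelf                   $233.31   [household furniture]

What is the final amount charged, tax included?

$331.48

Card game $17.05: toys and games → 9.25% → $1.58
Jigsaw puzzle (1000 pc) $14.87: toys and games → 9.25% → $1.38
LED flashlight $15.38: all other goods → 9% → $1.38
Plush bear $22.31: toys and games → 9.25% → $2.06
Bookshelf $233.31: household furniture → 9.5% → $22.16
Subtotal = $302.92; tax = $28.56; total due = $331.48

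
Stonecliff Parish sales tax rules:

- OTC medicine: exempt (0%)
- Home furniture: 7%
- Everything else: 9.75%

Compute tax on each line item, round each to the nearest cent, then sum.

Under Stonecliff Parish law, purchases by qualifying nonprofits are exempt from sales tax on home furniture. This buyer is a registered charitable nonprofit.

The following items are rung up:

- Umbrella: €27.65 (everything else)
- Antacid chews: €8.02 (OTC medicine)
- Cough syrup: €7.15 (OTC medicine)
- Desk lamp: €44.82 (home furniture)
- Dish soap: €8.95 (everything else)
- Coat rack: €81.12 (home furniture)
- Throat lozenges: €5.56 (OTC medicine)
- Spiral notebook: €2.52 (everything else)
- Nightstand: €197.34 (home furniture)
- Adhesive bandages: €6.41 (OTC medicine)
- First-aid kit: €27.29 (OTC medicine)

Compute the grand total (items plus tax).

€420.65

Umbrella €27.65: everything else → 9.75% → €2.70
Antacid chews €8.02: OTC medicine → 0% → €0.00
Cough syrup €7.15: OTC medicine → 0% → €0.00
Desk lamp €44.82: home furniture, buyer-exempt → 0% → €0.00
Dish soap €8.95: everything else → 9.75% → €0.87
Coat rack €81.12: home furniture, buyer-exempt → 0% → €0.00
Throat lozenges €5.56: OTC medicine → 0% → €0.00
Spiral notebook €2.52: everything else → 9.75% → €0.25
Nightstand €197.34: home furniture, buyer-exempt → 0% → €0.00
Adhesive bandages €6.41: OTC medicine → 0% → €0.00
First-aid kit €27.29: OTC medicine → 0% → €0.00
Subtotal = €416.83; tax = €3.82; total due = €420.65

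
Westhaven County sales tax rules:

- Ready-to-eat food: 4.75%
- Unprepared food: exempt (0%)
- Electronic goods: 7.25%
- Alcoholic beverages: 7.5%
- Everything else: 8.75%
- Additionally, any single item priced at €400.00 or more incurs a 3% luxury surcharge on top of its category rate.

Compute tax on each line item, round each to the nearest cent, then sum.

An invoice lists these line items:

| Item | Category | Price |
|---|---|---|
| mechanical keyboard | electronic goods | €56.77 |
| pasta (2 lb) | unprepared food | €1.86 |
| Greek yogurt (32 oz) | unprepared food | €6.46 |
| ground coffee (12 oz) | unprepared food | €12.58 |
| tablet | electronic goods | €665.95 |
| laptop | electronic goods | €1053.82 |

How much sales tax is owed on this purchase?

€180.40

Mechanical keyboard €56.77: electronic goods → 7.25% → €4.12
Pasta (2 lb) €1.86: unprepared food → 0% → €0.00
Greek yogurt (32 oz) €6.46: unprepared food → 0% → €0.00
Ground coffee (12 oz) €12.58: unprepared food → 0% → €0.00
Tablet €665.95: electronic goods → 7.25% + 3% surcharge = 10.25% → €68.26
Laptop €1053.82: electronic goods → 7.25% + 3% surcharge = 10.25% → €108.02
Total tax = €4.12 + €68.26 + €108.02 = €180.40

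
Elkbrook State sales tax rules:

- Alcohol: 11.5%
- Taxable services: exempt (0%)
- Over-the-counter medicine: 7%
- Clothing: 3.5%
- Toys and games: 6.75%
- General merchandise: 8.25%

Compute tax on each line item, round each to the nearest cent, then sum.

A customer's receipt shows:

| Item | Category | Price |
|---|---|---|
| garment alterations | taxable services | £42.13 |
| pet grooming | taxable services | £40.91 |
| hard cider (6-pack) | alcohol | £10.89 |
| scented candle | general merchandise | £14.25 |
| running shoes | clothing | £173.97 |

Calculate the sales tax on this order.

Garment alterations £42.13: taxable services → 0% → £0.00
Pet grooming £40.91: taxable services → 0% → £0.00
Hard cider (6-pack) £10.89: alcohol → 11.5% → £1.25
Scented candle £14.25: general merchandise → 8.25% → £1.18
Running shoes £173.97: clothing → 3.5% → £6.09
Total tax = £1.25 + £1.18 + £6.09 = £8.52

£8.52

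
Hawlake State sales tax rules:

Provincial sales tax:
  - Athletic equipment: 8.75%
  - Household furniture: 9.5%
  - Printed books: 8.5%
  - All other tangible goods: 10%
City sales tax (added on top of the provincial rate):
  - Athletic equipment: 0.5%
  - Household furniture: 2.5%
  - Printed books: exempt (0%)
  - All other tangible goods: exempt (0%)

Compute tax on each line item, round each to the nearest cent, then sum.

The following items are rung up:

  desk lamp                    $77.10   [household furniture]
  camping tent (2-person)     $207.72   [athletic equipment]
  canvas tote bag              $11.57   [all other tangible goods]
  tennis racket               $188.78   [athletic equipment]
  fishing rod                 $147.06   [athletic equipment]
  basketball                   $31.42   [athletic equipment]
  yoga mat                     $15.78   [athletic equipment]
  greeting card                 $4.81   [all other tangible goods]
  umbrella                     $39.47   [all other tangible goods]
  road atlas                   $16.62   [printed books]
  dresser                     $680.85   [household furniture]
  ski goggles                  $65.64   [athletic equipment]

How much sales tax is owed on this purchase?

Desk lamp $77.10: household furniture → 9.5% + 2.5% city = 12% → $9.25
Camping tent (2-person) $207.72: athletic equipment → 8.75% + 0.5% city = 9.25% → $19.21
Canvas tote bag $11.57: all other tangible goods → 10% + 0% city = 10% → $1.16
Tennis racket $188.78: athletic equipment → 8.75% + 0.5% city = 9.25% → $17.46
Fishing rod $147.06: athletic equipment → 8.75% + 0.5% city = 9.25% → $13.60
Basketball $31.42: athletic equipment → 8.75% + 0.5% city = 9.25% → $2.91
Yoga mat $15.78: athletic equipment → 8.75% + 0.5% city = 9.25% → $1.46
Greeting card $4.81: all other tangible goods → 10% + 0% city = 10% → $0.48
Umbrella $39.47: all other tangible goods → 10% + 0% city = 10% → $3.95
Road atlas $16.62: printed books → 8.5% + 0% city = 8.5% → $1.41
Dresser $680.85: household furniture → 9.5% + 2.5% city = 12% → $81.70
Ski goggles $65.64: athletic equipment → 8.75% + 0.5% city = 9.25% → $6.07
Total tax = $9.25 + $19.21 + $1.16 + $17.46 + $13.60 + $2.91 + $1.46 + $0.48 + $3.95 + $1.41 + $81.70 + $6.07 = $158.66

$158.66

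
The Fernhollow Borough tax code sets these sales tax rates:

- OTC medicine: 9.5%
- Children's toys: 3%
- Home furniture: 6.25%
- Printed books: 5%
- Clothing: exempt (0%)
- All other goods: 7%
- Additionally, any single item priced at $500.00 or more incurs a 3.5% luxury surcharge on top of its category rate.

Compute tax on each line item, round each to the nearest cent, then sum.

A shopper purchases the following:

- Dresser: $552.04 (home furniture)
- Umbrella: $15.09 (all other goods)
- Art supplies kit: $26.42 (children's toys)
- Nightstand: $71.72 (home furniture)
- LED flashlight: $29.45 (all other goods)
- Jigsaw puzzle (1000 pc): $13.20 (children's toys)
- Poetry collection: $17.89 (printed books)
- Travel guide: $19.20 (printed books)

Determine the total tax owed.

$64.46

Dresser $552.04: home furniture → 6.25% + 3.5% surcharge = 9.75% → $53.82
Umbrella $15.09: all other goods → 7% → $1.06
Art supplies kit $26.42: children's toys → 3% → $0.79
Nightstand $71.72: home furniture → 6.25% → $4.48
LED flashlight $29.45: all other goods → 7% → $2.06
Jigsaw puzzle (1000 pc) $13.20: children's toys → 3% → $0.40
Poetry collection $17.89: printed books → 5% → $0.89
Travel guide $19.20: printed books → 5% → $0.96
Total tax = $53.82 + $1.06 + $0.79 + $4.48 + $2.06 + $0.40 + $0.89 + $0.96 = $64.46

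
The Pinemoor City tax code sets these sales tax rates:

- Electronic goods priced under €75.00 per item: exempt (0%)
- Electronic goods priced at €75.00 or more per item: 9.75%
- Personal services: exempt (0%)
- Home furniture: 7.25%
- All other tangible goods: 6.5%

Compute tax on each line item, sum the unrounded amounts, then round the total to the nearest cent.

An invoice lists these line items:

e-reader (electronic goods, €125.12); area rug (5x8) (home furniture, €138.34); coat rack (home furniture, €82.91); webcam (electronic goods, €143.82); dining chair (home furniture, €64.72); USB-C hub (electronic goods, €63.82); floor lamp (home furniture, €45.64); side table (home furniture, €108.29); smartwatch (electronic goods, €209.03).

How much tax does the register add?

€78.49

E-reader €125.12: electronic goods, €75.00 or more → 9.75% → €12.1992
Area rug (5x8) €138.34: home furniture → 7.25% → €10.02965
Coat rack €82.91: home furniture → 7.25% → €6.010975
Webcam €143.82: electronic goods, €75.00 or more → 9.75% → €14.02245
Dining chair €64.72: home furniture → 7.25% → €4.6922
USB-C hub €63.82: electronic goods, under €75.00 → 0% → €0.00
Floor lamp €45.64: home furniture → 7.25% → €3.3089
Side table €108.29: home furniture → 7.25% → €7.851025
Smartwatch €209.03: electronic goods, €75.00 or more → 9.75% → €20.380425
Unrounded tax sum = €78.494825 → €78.49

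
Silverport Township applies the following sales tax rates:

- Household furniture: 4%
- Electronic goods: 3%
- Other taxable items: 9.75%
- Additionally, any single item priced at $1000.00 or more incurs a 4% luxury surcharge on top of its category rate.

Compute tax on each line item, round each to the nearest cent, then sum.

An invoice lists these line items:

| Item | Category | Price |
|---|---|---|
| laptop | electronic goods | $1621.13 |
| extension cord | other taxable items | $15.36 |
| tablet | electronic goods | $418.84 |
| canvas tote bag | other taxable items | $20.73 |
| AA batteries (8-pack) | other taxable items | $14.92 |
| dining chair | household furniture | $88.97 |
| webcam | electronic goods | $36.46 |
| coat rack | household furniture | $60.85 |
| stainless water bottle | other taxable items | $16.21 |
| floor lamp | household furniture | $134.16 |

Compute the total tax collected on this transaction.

$145.05

Laptop $1621.13: electronic goods → 3% + 4% surcharge = 7% → $113.48
Extension cord $15.36: other taxable items → 9.75% → $1.50
Tablet $418.84: electronic goods → 3% → $12.57
Canvas tote bag $20.73: other taxable items → 9.75% → $2.02
AA batteries (8-pack) $14.92: other taxable items → 9.75% → $1.45
Dining chair $88.97: household furniture → 4% → $3.56
Webcam $36.46: electronic goods → 3% → $1.09
Coat rack $60.85: household furniture → 4% → $2.43
Stainless water bottle $16.21: other taxable items → 9.75% → $1.58
Floor lamp $134.16: household furniture → 4% → $5.37
Total tax = $113.48 + $1.50 + $12.57 + $2.02 + $1.45 + $3.56 + $1.09 + $2.43 + $1.58 + $5.37 = $145.05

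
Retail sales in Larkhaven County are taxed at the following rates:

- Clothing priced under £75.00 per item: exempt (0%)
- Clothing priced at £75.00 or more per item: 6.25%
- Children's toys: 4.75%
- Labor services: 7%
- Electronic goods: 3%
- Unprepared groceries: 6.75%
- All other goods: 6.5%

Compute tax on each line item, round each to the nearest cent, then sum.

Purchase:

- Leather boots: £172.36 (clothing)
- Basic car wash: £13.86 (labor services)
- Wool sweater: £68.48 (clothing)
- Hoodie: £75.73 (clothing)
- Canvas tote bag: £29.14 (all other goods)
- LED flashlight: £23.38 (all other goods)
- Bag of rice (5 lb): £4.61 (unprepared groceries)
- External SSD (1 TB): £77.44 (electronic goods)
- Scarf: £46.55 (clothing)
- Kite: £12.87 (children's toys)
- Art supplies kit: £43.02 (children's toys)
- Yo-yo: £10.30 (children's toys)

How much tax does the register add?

Leather boots £172.36: clothing, £75.00 or more → 6.25% → £10.77
Basic car wash £13.86: labor services → 7% → £0.97
Wool sweater £68.48: clothing, under £75.00 → 0% → £0.00
Hoodie £75.73: clothing, £75.00 or more → 6.25% → £4.73
Canvas tote bag £29.14: all other goods → 6.5% → £1.89
LED flashlight £23.38: all other goods → 6.5% → £1.52
Bag of rice (5 lb) £4.61: unprepared groceries → 6.75% → £0.31
External SSD (1 TB) £77.44: electronic goods → 3% → £2.32
Scarf £46.55: clothing, under £75.00 → 0% → £0.00
Kite £12.87: children's toys → 4.75% → £0.61
Art supplies kit £43.02: children's toys → 4.75% → £2.04
Yo-yo £10.30: children's toys → 4.75% → £0.49
Total tax = £10.77 + £0.97 + £4.73 + £1.89 + £1.52 + £0.31 + £2.32 + £0.61 + £2.04 + £0.49 = £25.65

£25.65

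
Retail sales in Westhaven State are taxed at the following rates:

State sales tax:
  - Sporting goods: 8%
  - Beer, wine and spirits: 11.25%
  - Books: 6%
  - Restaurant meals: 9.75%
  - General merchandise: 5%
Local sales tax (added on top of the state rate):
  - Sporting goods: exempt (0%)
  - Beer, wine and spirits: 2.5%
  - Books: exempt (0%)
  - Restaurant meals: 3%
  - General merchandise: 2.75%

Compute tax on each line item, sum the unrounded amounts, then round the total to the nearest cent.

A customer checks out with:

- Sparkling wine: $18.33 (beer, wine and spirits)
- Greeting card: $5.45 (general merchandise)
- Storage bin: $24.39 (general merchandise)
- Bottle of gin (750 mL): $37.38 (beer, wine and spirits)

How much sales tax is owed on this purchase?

Sparkling wine $18.33: beer, wine and spirits → 11.25% + 2.5% local = 13.75% → $2.520375
Greeting card $5.45: general merchandise → 5% + 2.75% local = 7.75% → $0.422375
Storage bin $24.39: general merchandise → 5% + 2.75% local = 7.75% → $1.890225
Bottle of gin (750 mL) $37.38: beer, wine and spirits → 11.25% + 2.5% local = 13.75% → $5.13975
Unrounded tax sum = $9.972725 → $9.97

$9.97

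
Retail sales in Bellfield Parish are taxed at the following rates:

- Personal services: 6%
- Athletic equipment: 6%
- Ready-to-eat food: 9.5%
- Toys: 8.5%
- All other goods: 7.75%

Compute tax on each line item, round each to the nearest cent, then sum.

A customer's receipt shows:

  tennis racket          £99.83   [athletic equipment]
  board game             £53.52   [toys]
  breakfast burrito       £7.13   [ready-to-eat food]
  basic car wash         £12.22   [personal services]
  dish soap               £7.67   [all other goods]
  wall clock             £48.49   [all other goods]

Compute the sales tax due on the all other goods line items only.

£4.35

Dish soap £7.67: all other goods → 7.75% → £0.59
Wall clock £48.49: all other goods → 7.75% → £3.76
Tax on all other goods = £0.59 + £3.76 = £4.35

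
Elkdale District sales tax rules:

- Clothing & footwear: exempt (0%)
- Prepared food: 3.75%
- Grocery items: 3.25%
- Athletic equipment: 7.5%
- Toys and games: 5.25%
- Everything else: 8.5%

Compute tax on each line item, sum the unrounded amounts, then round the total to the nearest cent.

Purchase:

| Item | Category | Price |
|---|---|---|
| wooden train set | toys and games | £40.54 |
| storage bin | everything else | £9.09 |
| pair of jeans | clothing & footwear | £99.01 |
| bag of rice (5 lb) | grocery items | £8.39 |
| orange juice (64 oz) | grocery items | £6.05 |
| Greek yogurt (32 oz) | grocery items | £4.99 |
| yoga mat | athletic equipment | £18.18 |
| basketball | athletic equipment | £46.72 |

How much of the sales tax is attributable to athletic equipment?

£4.87

Yoga mat £18.18: athletic equipment → 7.5% → £1.3635
Basketball £46.72: athletic equipment → 7.5% → £3.504
Tax on athletic equipment: unrounded sum = £4.8675 → £4.87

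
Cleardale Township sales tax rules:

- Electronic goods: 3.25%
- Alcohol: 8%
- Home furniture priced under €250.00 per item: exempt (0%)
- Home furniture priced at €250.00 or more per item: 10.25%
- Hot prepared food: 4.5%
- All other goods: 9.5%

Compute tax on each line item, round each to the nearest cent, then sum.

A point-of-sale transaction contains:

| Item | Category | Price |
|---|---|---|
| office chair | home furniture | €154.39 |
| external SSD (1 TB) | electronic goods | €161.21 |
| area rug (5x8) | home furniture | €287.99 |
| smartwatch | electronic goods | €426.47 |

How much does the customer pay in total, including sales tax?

Office chair €154.39: home furniture, under €250.00 → 0% → €0.00
External SSD (1 TB) €161.21: electronic goods → 3.25% → €5.24
Area rug (5x8) €287.99: home furniture, €250.00 or more → 10.25% → €29.52
Smartwatch €426.47: electronic goods → 3.25% → €13.86
Subtotal = €1030.06; tax = €48.62; total due = €1078.68

€1078.68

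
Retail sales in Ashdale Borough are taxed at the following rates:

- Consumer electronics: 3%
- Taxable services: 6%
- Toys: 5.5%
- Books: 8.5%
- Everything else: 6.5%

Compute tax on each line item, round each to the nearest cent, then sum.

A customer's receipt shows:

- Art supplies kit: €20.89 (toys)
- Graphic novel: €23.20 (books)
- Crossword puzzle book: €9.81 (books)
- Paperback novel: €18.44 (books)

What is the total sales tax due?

Art supplies kit €20.89: toys → 5.5% → €1.15
Graphic novel €23.20: books → 8.5% → €1.97
Crossword puzzle book €9.81: books → 8.5% → €0.83
Paperback novel €18.44: books → 8.5% → €1.57
Total tax = €1.15 + €1.97 + €0.83 + €1.57 = €5.52

€5.52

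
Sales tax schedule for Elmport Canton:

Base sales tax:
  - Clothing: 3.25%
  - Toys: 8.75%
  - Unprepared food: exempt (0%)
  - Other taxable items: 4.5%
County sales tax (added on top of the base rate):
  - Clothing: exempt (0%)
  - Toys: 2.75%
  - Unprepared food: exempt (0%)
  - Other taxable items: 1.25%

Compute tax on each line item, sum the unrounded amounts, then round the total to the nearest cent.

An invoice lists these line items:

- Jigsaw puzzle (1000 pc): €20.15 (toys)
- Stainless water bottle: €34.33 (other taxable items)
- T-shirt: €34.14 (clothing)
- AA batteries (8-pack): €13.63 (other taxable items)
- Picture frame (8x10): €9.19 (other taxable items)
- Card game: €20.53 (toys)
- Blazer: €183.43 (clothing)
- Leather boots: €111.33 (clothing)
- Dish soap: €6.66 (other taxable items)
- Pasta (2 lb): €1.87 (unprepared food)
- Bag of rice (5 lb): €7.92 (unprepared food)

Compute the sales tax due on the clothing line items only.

€10.69

T-shirt €34.14: clothing → 3.25% + 0% county = 3.25% → €1.10955
Blazer €183.43: clothing → 3.25% + 0% county = 3.25% → €5.961475
Leather boots €111.33: clothing → 3.25% + 0% county = 3.25% → €3.618225
Tax on clothing: unrounded sum = €10.68925 → €10.69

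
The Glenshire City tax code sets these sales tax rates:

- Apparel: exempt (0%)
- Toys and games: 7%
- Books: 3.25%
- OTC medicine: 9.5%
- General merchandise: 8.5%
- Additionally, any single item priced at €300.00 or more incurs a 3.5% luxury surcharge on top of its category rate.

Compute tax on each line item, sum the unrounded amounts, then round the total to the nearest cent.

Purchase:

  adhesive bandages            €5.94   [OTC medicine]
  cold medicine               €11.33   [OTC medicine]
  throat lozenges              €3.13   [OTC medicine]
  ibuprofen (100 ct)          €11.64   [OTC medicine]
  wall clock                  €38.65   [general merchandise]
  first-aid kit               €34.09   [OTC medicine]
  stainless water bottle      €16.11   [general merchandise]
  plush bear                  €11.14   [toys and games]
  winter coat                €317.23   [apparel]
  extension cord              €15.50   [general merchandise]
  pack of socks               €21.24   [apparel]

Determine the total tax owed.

Adhesive bandages €5.94: OTC medicine → 9.5% → €0.5643
Cold medicine €11.33: OTC medicine → 9.5% → €1.07635
Throat lozenges €3.13: OTC medicine → 9.5% → €0.29735
Ibuprofen (100 ct) €11.64: OTC medicine → 9.5% → €1.1058
Wall clock €38.65: general merchandise → 8.5% → €3.28525
First-aid kit €34.09: OTC medicine → 9.5% → €3.23855
Stainless water bottle €16.11: general merchandise → 8.5% → €1.36935
Plush bear €11.14: toys and games → 7% → €0.7798
Winter coat €317.23: apparel → 0% + 3.5% surcharge = 3.5% → €11.10305
Extension cord €15.50: general merchandise → 8.5% → €1.3175
Pack of socks €21.24: apparel → 0% → €0.00
Unrounded tax sum = €24.1373 → €24.14

€24.14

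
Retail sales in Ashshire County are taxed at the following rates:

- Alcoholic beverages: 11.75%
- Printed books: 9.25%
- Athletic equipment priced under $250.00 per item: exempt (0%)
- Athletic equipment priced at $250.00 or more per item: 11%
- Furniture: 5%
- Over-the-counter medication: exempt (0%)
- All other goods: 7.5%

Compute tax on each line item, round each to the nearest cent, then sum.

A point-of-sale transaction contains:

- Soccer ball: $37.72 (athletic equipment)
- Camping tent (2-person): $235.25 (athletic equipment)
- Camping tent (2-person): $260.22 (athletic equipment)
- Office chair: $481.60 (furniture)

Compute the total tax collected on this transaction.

Soccer ball $37.72: athletic equipment, under $250.00 → 0% → $0.00
Camping tent (2-person) $235.25: athletic equipment, under $250.00 → 0% → $0.00
Camping tent (2-person) $260.22: athletic equipment, $250.00 or more → 11% → $28.62
Office chair $481.60: furniture → 5% → $24.08
Total tax = $28.62 + $24.08 = $52.70

$52.70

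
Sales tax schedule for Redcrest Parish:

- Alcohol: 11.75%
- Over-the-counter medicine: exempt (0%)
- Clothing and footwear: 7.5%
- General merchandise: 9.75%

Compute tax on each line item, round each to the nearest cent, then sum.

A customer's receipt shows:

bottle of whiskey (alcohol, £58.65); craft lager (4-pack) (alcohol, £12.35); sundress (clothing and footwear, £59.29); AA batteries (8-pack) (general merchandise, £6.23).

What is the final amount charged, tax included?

£149.92

Bottle of whiskey £58.65: alcohol → 11.75% → £6.89
Craft lager (4-pack) £12.35: alcohol → 11.75% → £1.45
Sundress £59.29: clothing and footwear → 7.5% → £4.45
AA batteries (8-pack) £6.23: general merchandise → 9.75% → £0.61
Subtotal = £136.52; tax = £13.40; total due = £149.92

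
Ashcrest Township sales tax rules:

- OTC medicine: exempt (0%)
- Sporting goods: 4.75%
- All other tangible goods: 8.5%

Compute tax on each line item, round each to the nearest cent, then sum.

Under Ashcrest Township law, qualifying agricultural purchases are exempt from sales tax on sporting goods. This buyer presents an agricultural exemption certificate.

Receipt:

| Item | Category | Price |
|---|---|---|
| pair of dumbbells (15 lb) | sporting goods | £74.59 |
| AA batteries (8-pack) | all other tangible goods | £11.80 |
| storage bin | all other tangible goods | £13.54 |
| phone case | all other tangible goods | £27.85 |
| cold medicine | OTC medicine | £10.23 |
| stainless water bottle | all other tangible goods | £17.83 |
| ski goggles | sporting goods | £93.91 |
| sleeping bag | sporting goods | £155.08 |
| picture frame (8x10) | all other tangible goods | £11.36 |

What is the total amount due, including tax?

Pair of dumbbells (15 lb) £74.59: sporting goods, buyer-exempt → 0% → £0.00
AA batteries (8-pack) £11.80: all other tangible goods → 8.5% → £1.00
Storage bin £13.54: all other tangible goods → 8.5% → £1.15
Phone case £27.85: all other tangible goods → 8.5% → £2.37
Cold medicine £10.23: OTC medicine → 0% → £0.00
Stainless water bottle £17.83: all other tangible goods → 8.5% → £1.52
Ski goggles £93.91: sporting goods, buyer-exempt → 0% → £0.00
Sleeping bag £155.08: sporting goods, buyer-exempt → 0% → £0.00
Picture frame (8x10) £11.36: all other tangible goods → 8.5% → £0.97
Subtotal = £416.19; tax = £7.01; total due = £423.20

£423.20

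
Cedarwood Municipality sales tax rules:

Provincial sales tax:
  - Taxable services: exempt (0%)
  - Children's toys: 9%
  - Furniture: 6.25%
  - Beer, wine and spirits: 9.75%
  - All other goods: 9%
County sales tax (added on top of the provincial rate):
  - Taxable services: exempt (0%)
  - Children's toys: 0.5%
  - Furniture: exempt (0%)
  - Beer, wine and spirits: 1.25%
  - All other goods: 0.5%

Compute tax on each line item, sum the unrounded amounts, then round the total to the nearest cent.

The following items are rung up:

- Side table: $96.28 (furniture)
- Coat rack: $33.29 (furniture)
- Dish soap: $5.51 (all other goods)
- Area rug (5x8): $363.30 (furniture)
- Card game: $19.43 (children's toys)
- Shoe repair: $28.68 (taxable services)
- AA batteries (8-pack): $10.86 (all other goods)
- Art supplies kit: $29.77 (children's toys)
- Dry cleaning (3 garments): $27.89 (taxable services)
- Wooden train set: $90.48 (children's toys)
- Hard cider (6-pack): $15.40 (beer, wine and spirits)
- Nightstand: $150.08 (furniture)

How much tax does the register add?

$56.70

Side table $96.28: furniture → 6.25% + 0% county = 6.25% → $6.0175
Coat rack $33.29: furniture → 6.25% + 0% county = 6.25% → $2.080625
Dish soap $5.51: all other goods → 9% + 0.5% county = 9.5% → $0.52345
Area rug (5x8) $363.30: furniture → 6.25% + 0% county = 6.25% → $22.70625
Card game $19.43: children's toys → 9% + 0.5% county = 9.5% → $1.84585
Shoe repair $28.68: taxable services → 0% + 0% county = 0% → $0.00
AA batteries (8-pack) $10.86: all other goods → 9% + 0.5% county = 9.5% → $1.0317
Art supplies kit $29.77: children's toys → 9% + 0.5% county = 9.5% → $2.82815
Dry cleaning (3 garments) $27.89: taxable services → 0% + 0% county = 0% → $0.00
Wooden train set $90.48: children's toys → 9% + 0.5% county = 9.5% → $8.5956
Hard cider (6-pack) $15.40: beer, wine and spirits → 9.75% + 1.25% county = 11% → $1.694
Nightstand $150.08: furniture → 6.25% + 0% county = 6.25% → $9.38
Unrounded tax sum = $56.703125 → $56.70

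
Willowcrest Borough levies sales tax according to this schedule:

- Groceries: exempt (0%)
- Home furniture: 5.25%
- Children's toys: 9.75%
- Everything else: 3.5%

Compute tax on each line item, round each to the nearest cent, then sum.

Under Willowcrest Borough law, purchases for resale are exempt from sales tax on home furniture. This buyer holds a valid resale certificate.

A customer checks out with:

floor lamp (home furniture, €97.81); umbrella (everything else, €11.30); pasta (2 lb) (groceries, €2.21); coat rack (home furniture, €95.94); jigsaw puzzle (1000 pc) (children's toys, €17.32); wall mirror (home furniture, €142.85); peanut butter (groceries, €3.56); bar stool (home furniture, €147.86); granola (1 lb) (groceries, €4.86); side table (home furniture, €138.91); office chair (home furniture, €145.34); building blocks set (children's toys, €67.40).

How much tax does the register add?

€8.66

Floor lamp €97.81: home furniture, buyer-exempt → 0% → €0.00
Umbrella €11.30: everything else → 3.5% → €0.40
Pasta (2 lb) €2.21: groceries → 0% → €0.00
Coat rack €95.94: home furniture, buyer-exempt → 0% → €0.00
Jigsaw puzzle (1000 pc) €17.32: children's toys → 9.75% → €1.69
Wall mirror €142.85: home furniture, buyer-exempt → 0% → €0.00
Peanut butter €3.56: groceries → 0% → €0.00
Bar stool €147.86: home furniture, buyer-exempt → 0% → €0.00
Granola (1 lb) €4.86: groceries → 0% → €0.00
Side table €138.91: home furniture, buyer-exempt → 0% → €0.00
Office chair €145.34: home furniture, buyer-exempt → 0% → €0.00
Building blocks set €67.40: children's toys → 9.75% → €6.57
Total tax = €0.40 + €1.69 + €6.57 = €8.66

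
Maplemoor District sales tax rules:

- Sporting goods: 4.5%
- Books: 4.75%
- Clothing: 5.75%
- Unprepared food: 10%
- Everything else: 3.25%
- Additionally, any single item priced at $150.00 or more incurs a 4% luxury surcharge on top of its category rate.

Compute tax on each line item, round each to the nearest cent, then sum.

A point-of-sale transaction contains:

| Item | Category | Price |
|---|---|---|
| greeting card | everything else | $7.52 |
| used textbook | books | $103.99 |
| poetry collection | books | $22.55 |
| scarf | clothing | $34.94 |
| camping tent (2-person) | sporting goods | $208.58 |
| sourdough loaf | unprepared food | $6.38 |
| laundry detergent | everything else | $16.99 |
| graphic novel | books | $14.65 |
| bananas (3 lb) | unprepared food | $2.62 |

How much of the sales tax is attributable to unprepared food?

Sourdough loaf $6.38: unprepared food → 10% → $0.64
Bananas (3 lb) $2.62: unprepared food → 10% → $0.26
Tax on unprepared food = $0.64 + $0.26 = $0.90

$0.90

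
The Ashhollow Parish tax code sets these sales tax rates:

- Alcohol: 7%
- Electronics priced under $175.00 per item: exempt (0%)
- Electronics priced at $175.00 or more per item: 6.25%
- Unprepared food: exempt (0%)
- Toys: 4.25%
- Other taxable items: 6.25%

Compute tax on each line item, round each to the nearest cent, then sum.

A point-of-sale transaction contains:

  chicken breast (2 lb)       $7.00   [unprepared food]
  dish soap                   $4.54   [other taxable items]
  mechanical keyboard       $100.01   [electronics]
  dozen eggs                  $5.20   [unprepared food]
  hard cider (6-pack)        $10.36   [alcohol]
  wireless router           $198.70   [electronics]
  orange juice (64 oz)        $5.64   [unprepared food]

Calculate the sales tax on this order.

$13.43

Chicken breast (2 lb) $7.00: unprepared food → 0% → $0.00
Dish soap $4.54: other taxable items → 6.25% → $0.28
Mechanical keyboard $100.01: electronics, under $175.00 → 0% → $0.00
Dozen eggs $5.20: unprepared food → 0% → $0.00
Hard cider (6-pack) $10.36: alcohol → 7% → $0.73
Wireless router $198.70: electronics, $175.00 or more → 6.25% → $12.42
Orange juice (64 oz) $5.64: unprepared food → 0% → $0.00
Total tax = $0.28 + $0.73 + $12.42 = $13.43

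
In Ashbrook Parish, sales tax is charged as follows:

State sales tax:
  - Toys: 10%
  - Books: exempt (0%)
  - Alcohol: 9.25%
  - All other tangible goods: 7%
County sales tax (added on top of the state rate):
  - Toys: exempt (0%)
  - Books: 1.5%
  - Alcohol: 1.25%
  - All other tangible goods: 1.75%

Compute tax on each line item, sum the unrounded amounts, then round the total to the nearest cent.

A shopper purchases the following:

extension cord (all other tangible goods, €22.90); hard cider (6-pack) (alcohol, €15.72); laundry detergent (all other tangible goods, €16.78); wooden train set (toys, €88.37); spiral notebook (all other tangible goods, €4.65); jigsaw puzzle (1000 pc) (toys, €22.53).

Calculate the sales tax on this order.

Extension cord €22.90: all other tangible goods → 7% + 1.75% county = 8.75% → €2.00375
Hard cider (6-pack) €15.72: alcohol → 9.25% + 1.25% county = 10.5% → €1.6506
Laundry detergent €16.78: all other tangible goods → 7% + 1.75% county = 8.75% → €1.46825
Wooden train set €88.37: toys → 10% + 0% county = 10% → €8.837
Spiral notebook €4.65: all other tangible goods → 7% + 1.75% county = 8.75% → €0.406875
Jigsaw puzzle (1000 pc) €22.53: toys → 10% + 0% county = 10% → €2.253
Unrounded tax sum = €16.619475 → €16.62

€16.62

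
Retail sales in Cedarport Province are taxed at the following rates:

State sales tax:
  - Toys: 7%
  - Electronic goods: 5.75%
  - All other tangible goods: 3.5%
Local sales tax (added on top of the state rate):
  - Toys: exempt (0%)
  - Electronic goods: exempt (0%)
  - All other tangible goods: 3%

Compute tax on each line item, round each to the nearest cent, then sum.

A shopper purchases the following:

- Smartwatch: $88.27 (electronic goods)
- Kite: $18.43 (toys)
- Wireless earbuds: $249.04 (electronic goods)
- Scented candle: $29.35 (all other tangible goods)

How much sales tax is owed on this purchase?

Smartwatch $88.27: electronic goods → 5.75% + 0% local = 5.75% → $5.08
Kite $18.43: toys → 7% + 0% local = 7% → $1.29
Wireless earbuds $249.04: electronic goods → 5.75% + 0% local = 5.75% → $14.32
Scented candle $29.35: all other tangible goods → 3.5% + 3% local = 6.5% → $1.91
Total tax = $5.08 + $1.29 + $14.32 + $1.91 = $22.60

$22.60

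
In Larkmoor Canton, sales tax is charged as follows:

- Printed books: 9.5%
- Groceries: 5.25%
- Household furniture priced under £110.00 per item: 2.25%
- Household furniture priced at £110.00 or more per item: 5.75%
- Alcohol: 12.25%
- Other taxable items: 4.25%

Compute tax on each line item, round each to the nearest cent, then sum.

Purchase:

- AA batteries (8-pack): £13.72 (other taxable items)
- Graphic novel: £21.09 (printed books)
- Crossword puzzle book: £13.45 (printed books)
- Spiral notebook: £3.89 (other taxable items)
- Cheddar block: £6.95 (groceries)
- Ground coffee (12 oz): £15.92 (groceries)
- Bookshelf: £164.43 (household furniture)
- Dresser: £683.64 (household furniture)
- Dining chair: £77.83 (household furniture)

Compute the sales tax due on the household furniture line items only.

Bookshelf £164.43: household furniture, £110.00 or more → 5.75% → £9.45
Dresser £683.64: household furniture, £110.00 or more → 5.75% → £39.31
Dining chair £77.83: household furniture, under £110.00 → 2.25% → £1.75
Tax on household furniture = £9.45 + £39.31 + £1.75 = £50.51

£50.51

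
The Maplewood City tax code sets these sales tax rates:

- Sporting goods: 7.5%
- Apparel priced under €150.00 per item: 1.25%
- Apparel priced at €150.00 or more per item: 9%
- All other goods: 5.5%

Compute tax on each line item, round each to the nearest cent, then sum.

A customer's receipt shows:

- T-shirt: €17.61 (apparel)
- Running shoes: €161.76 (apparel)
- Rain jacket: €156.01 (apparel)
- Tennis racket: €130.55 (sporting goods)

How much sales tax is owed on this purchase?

€38.61

T-shirt €17.61: apparel, under €150.00 → 1.25% → €0.22
Running shoes €161.76: apparel, €150.00 or more → 9% → €14.56
Rain jacket €156.01: apparel, €150.00 or more → 9% → €14.04
Tennis racket €130.55: sporting goods → 7.5% → €9.79
Total tax = €0.22 + €14.56 + €14.04 + €9.79 = €38.61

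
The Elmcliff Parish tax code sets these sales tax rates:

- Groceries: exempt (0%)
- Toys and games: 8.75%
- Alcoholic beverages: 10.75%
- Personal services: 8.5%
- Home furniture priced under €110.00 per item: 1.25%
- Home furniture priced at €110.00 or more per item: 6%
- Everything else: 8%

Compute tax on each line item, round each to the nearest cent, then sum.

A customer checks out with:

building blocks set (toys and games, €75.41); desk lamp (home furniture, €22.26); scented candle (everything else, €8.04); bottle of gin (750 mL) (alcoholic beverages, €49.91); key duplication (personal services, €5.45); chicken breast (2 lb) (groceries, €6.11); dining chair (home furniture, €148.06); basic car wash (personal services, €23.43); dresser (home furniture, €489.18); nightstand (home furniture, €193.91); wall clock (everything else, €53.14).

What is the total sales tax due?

€69.45

Building blocks set €75.41: toys and games → 8.75% → €6.60
Desk lamp €22.26: home furniture, under €110.00 → 1.25% → €0.28
Scented candle €8.04: everything else → 8% → €0.64
Bottle of gin (750 mL) €49.91: alcoholic beverages → 10.75% → €5.37
Key duplication €5.45: personal services → 8.5% → €0.46
Chicken breast (2 lb) €6.11: groceries → 0% → €0.00
Dining chair €148.06: home furniture, €110.00 or more → 6% → €8.88
Basic car wash €23.43: personal services → 8.5% → €1.99
Dresser €489.18: home furniture, €110.00 or more → 6% → €29.35
Nightstand €193.91: home furniture, €110.00 or more → 6% → €11.63
Wall clock €53.14: everything else → 8% → €4.25
Total tax = €6.60 + €0.28 + €0.64 + €5.37 + €0.46 + €8.88 + €1.99 + €29.35 + €11.63 + €4.25 = €69.45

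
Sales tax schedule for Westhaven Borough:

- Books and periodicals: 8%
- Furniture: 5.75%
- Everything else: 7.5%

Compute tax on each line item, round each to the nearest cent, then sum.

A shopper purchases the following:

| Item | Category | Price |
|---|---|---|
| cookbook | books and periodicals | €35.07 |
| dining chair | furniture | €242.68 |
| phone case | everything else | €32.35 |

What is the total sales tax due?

€19.19

Cookbook €35.07: books and periodicals → 8% → €2.81
Dining chair €242.68: furniture → 5.75% → €13.95
Phone case €32.35: everything else → 7.5% → €2.43
Total tax = €2.81 + €13.95 + €2.43 = €19.19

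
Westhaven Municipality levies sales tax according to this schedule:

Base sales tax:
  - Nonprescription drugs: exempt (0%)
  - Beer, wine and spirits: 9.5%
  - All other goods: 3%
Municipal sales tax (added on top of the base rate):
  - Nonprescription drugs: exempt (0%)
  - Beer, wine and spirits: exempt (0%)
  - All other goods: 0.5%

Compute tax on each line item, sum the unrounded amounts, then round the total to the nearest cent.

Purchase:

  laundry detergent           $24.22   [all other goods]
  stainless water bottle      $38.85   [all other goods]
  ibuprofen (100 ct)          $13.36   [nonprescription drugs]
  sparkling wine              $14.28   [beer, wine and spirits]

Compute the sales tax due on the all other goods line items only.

$2.21

Laundry detergent $24.22: all other goods → 3% + 0.5% municipal = 3.5% → $0.8477
Stainless water bottle $38.85: all other goods → 3% + 0.5% municipal = 3.5% → $1.35975
Tax on all other goods: unrounded sum = $2.20745 → $2.21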